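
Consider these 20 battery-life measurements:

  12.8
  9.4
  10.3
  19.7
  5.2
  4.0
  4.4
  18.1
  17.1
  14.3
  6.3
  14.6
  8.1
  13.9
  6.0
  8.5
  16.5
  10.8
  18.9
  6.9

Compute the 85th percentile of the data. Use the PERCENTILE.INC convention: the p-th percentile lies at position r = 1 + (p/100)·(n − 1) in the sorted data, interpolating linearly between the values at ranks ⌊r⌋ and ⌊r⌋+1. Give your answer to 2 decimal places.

17.25

Sorted: 4.0, 4.4, 5.2, 6.0, 6.3, 6.9, 8.1, 8.5, 9.4, 10.3, 10.8, 12.8, 13.9, 14.3, 14.6, 16.5, 17.1, 18.1, 18.9, 19.7.
n = 20.
r = 1 + (85/100)·(20 − 1) = 1 + 16.15 = 17.15.
Rank 17 is 17.1 and rank 18 is 18.1.
Interpolate: 17.1 + 0.15·(18.1 − 17.1) = 17.1 + 0.15·1 = 17.25.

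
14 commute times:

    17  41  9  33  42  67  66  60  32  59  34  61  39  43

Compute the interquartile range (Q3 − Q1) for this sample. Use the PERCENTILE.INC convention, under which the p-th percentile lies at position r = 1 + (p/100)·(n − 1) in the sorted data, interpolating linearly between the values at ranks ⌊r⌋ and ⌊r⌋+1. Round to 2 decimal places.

26.50

Sorted: 9, 17, 32, 33, 34, 39, 41, 42, 43, 59, 60, 61, 66, 67.
n = 14.
P25: r = 4.25; ranks 4–5 are 33, 34; interpolating gives 33.25.
P75: r = 10.75; ranks 10–11 are 59, 60; interpolating gives 59.75.
Difference: 59.75 − 33.25 = 26.5.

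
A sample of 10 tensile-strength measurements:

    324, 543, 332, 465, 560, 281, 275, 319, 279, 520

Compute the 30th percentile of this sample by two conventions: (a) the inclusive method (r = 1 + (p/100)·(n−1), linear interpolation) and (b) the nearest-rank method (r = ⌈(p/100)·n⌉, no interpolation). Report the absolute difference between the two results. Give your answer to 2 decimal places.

26.60

Sorted: 275, 279, 281, 319, 324, 332, 465, 520, 543, 560.
n = 10.
(a) r = 3.7; between ranks 3 (281) and 4 (319): 307.6.
(b) the nearest-rank method: rank 3 → 281.
|307.6 − 281| = 26.6.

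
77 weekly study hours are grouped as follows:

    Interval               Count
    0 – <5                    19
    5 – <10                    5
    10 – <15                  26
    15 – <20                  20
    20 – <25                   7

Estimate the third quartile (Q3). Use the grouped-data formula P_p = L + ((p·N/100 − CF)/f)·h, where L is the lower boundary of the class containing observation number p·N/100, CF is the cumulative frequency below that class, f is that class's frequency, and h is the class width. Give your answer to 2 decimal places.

N = 77; target position k = 75/100 · 77 = 57.75.
Cumulative frequencies: 19, 24, 50, 70, 77.
Observation 57.75 falls in the class 15 – <20.
L = 15, CF = 50, f = 20, h = 5.
P75 = 15 + ((57.75 − 50)/20)·5 = 15 + 1.9375 = 16.9375.

16.94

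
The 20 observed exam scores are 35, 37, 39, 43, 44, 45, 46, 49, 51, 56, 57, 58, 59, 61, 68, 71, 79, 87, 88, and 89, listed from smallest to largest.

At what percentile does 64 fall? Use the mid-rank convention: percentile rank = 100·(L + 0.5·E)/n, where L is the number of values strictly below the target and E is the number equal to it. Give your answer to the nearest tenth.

70.0

Count below 64: L = 14; count equal: E = 0; n = 20.
Percentile rank = 100·(14 + 0.5·0)/20 = 100·14/20 = 70.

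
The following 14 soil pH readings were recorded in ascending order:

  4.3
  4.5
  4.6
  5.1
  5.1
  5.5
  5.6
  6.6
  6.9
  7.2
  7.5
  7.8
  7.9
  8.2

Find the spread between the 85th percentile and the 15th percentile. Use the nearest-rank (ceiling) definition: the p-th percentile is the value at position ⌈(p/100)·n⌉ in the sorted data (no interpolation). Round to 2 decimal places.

3.20

n = 14.
P15: rank ⌈15/100·14⌉ = 3 → 4.6.
P85: rank ⌈85/100·14⌉ = 12 → 7.8.
Difference: 7.8 − 4.6 = 3.2.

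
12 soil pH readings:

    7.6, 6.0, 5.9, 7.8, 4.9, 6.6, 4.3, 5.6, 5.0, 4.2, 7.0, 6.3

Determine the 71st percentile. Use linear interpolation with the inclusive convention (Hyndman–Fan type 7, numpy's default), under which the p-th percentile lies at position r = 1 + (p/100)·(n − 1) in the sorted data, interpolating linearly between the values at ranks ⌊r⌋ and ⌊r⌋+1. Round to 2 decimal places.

Sorted: 4.2, 4.3, 4.9, 5.0, 5.6, 5.9, 6.0, 6.3, 6.6, 7.0, 7.6, 7.8.
n = 12.
r = 1 + (71/100)·(12 − 1) = 1 + 7.81 = 8.81.
Rank 8 is 6.3 and rank 9 is 6.6.
Interpolate: 6.3 + 0.81·(6.6 − 6.3) = 6.3 + 0.81·0.3 = 6.543.

6.54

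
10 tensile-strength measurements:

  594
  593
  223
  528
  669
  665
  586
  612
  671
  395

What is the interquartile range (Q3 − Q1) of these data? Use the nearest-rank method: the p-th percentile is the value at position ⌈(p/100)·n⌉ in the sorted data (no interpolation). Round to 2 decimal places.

137.00

Sorted: 223, 395, 528, 586, 593, 594, 612, 665, 669, 671.
n = 10.
P25: rank ⌈25/100·10⌉ = 3 → 528.
P75: rank ⌈75/100·10⌉ = 8 → 665.
Difference: 665 − 528 = 137.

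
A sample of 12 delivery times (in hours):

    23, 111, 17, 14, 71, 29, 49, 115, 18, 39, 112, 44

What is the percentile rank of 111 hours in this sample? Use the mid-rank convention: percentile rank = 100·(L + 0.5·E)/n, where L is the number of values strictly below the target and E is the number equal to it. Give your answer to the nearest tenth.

Sorted: 14, 17, 18, 23, 29, 39, 44, 49, 71, 111, 112, 115.
Count below 111: L = 9; count equal: E = 1; n = 12.
Percentile rank = 100·(9 + 0.5·1)/12 = 100·9.5/12 = 79.17.

79.2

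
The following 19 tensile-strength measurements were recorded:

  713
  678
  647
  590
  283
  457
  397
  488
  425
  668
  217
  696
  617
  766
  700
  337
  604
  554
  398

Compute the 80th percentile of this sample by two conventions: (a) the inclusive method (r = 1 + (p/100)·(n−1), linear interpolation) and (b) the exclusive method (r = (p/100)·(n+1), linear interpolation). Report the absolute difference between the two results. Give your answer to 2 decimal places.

Sorted: 217, 283, 337, 397, 398, 425, 457, 488, 554, 590, 604, 617, 647, 668, 678, 696, 700, 713, 766.
n = 19.
(a) r = 15.4; between ranks 15 (678) and 16 (696): 685.2.
(b) r = 16 → value at rank 16 = 696.
|685.2 − 696| = 10.8.

10.80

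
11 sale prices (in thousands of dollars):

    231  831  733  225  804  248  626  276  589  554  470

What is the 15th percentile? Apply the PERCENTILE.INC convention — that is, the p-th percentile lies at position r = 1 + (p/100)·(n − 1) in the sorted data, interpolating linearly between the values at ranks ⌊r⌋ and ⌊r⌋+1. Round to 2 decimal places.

Sorted: 225, 231, 248, 276, 470, 554, 589, 626, 733, 804, 831.
n = 11.
r = 1 + (15/100)·(11 − 1) = 1 + 1.5 = 2.5.
Rank 2 is 231 and rank 3 is 248.
Interpolate: 231 + 0.5·(248 − 231) = 231 + 0.5·17 = 239.5.

239.50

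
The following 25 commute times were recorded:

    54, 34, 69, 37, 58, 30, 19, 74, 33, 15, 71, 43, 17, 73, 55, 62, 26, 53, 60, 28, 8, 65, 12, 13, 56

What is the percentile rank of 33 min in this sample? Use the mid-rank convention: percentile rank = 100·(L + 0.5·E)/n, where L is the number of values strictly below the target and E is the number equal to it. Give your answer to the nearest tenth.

Sorted: 8, 12, 13, 15, 17, 19, 26, 28, 30, 33, 34, 37, 43, 53, 54, 55, 56, 58, 60, 62, 65, 69, 71, 73, 74.
Count below 33: L = 9; count equal: E = 1; n = 25.
Percentile rank = 100·(9 + 0.5·1)/25 = 100·9.5/25 = 38.

38.0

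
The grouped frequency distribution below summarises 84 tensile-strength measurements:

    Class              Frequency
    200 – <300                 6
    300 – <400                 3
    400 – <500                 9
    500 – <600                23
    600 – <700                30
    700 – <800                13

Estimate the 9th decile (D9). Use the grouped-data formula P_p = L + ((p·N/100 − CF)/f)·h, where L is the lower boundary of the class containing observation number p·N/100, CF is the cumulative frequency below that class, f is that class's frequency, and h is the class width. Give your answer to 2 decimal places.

735.38

N = 84; target position k = 90/100 · 84 = 75.6.
Cumulative frequencies: 6, 9, 18, 41, 71, 84.
Observation 75.6 falls in the class 700 – <800.
L = 700, CF = 71, f = 13, h = 100.
P90 = 700 + ((75.6 − 71)/13)·100 = 700 + 35.3846 = 735.385.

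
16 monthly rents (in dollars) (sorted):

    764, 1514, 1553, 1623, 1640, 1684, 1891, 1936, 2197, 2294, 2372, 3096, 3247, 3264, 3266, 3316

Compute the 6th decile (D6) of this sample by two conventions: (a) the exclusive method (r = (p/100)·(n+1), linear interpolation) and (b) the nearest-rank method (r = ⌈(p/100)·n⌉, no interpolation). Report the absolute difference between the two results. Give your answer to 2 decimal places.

15.60

n = 16.
(a) r = 10.2; between ranks 10 (2294) and 11 (2372): 2309.6.
(b) the nearest-rank method: rank 10 → 2294.
|2309.6 − 2294| = 15.6.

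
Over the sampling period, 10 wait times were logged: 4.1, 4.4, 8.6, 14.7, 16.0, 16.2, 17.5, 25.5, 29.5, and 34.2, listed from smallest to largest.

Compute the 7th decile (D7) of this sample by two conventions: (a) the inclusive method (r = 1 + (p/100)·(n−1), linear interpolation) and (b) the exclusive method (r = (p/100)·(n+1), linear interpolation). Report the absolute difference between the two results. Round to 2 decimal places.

n = 10.
(a) r = 7.3; between ranks 7 (17.5) and 8 (25.5): 19.9.
(b) r = 7.7; between ranks 7 (17.5) and 8 (25.5): 23.1.
|19.9 − 23.1| = 3.2.

3.20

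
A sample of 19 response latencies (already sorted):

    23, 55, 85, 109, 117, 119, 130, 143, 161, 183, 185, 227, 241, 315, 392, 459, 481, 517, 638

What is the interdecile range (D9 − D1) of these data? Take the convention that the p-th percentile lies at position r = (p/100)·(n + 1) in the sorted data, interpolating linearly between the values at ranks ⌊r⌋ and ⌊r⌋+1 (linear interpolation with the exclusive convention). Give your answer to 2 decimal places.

n = 19.
P10: r = 2 (integer) → 55.
P90: r = 18 (integer) → 517.
Difference: 517 − 55 = 462.

462.00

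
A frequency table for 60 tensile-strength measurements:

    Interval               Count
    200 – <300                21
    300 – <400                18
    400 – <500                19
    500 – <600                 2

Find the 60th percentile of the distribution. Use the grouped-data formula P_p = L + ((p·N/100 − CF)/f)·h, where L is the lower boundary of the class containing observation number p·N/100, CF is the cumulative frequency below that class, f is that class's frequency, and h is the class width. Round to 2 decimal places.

N = 60; target position k = 60/100 · 60 = 36.
Cumulative frequencies: 21, 39, 58, 60.
Observation 36 falls in the class 300 – <400.
L = 300, CF = 21, f = 18, h = 100.
P60 = 300 + ((36 − 21)/18)·100 = 300 + 83.3333 = 383.333.

383.33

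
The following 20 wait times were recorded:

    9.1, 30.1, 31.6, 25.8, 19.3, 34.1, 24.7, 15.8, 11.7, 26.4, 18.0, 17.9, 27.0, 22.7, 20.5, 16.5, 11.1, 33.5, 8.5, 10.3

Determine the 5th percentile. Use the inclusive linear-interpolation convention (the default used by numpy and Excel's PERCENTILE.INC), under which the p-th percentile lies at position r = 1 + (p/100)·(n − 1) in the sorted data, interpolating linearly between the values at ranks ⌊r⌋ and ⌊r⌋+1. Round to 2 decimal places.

9.07

Sorted: 8.5, 9.1, 10.3, 11.1, 11.7, 15.8, 16.5, 17.9, 18.0, 19.3, 20.5, 22.7, 24.7, 25.8, 26.4, 27.0, 30.1, 31.6, 33.5, 34.1.
n = 20.
r = 1 + (5/100)·(20 − 1) = 1 + 0.95 = 1.95.
Rank 1 is 8.5 and rank 2 is 9.1.
Interpolate: 8.5 + 0.95·(9.1 − 8.5) = 8.5 + 0.95·0.6 = 9.07.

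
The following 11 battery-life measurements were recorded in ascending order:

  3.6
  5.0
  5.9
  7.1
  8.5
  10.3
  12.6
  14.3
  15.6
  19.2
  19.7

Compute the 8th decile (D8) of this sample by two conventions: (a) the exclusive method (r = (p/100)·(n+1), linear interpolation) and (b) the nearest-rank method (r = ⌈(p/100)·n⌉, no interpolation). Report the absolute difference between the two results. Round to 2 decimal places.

2.16

n = 11.
(a) r = 9.6; between ranks 9 (15.6) and 10 (19.2): 17.76.
(b) the nearest-rank method: rank 9 → 15.6.
|17.76 − 15.6| = 2.16.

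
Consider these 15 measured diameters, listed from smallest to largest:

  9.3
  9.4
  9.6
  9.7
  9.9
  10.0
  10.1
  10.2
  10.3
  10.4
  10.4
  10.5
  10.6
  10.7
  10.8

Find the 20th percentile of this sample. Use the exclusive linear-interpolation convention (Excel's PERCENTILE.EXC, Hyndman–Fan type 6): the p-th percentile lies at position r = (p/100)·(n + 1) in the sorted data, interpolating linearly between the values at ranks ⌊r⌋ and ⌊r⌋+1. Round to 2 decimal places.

9.62

n = 15.
r = (20/100)·(15 + 1) = 3.2.
Rank 3 is 9.6 and rank 4 is 9.7.
Interpolate: 9.6 + 0.2·(9.7 − 9.6) = 9.6 + 0.2·0.1 = 9.62.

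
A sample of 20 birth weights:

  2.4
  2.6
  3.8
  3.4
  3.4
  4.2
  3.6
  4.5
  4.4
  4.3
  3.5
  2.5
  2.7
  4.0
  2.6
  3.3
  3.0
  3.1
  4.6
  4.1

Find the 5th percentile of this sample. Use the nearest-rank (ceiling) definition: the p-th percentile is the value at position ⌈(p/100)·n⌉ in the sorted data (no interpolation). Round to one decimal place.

Sorted: 2.4, 2.5, 2.6, 2.6, 2.7, 3.0, 3.1, 3.3, 3.4, 3.4, 3.5, 3.6, 3.8, 4.0, 4.1, 4.2, 4.3, 4.4, 4.5, 4.6.
n = 20.
Position = ⌈5/100 · 20⌉ = ⌈1⌉ = 1.
The value at rank 1 is 2.4.

2.4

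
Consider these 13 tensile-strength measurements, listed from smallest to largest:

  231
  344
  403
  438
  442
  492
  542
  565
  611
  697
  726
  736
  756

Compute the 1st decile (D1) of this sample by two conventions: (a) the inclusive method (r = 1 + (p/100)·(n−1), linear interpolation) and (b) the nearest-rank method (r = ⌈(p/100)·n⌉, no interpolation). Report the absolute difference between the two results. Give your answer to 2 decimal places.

n = 13.
(a) r = 2.2; between ranks 2 (344) and 3 (403): 355.8.
(b) the nearest-rank method: rank 2 → 344.
|355.8 − 344| = 11.8.

11.80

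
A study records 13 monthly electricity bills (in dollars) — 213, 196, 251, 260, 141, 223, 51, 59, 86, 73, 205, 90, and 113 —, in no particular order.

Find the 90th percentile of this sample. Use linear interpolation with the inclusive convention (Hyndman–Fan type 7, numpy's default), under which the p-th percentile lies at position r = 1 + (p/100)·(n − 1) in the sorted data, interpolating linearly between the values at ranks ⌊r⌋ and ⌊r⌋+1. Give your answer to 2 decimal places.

Sorted: 51, 59, 73, 86, 90, 113, 141, 196, 205, 213, 223, 251, 260.
n = 13.
r = 1 + (90/100)·(13 − 1) = 1 + 10.8 = 11.8.
Rank 11 is 223 and rank 12 is 251.
Interpolate: 223 + 0.8·(251 − 223) = 223 + 0.8·28 = 245.4.

245.40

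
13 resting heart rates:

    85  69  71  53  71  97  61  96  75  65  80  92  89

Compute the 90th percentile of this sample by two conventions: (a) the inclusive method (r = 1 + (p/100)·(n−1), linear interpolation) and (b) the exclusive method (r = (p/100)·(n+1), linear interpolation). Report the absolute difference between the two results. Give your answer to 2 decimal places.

Sorted: 53, 61, 65, 69, 71, 71, 75, 80, 85, 89, 92, 96, 97.
n = 13.
(a) r = 11.8; between ranks 11 (92) and 12 (96): 95.2.
(b) r = 12.6; between ranks 12 (96) and 13 (97): 96.6.
|95.2 − 96.6| = 1.4.

1.40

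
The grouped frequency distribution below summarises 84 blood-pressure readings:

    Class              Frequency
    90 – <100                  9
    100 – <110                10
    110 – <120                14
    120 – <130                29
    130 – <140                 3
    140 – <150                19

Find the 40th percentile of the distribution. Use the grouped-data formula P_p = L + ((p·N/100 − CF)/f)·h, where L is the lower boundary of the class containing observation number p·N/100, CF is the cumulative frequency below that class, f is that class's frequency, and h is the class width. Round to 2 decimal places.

120.21

N = 84; target position k = 40/100 · 84 = 33.6.
Cumulative frequencies: 9, 19, 33, 62, 65, 84.
Observation 33.6 falls in the class 120 – <130.
L = 120, CF = 33, f = 29, h = 10.
P40 = 120 + ((33.6 − 33)/29)·10 = 120 + 0.206897 = 120.207.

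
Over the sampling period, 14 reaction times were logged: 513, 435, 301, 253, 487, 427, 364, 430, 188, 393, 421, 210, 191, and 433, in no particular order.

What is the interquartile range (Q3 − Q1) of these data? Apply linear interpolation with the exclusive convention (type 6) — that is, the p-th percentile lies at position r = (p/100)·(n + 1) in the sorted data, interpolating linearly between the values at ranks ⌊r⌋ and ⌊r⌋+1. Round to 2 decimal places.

Sorted: 188, 191, 210, 253, 301, 364, 393, 421, 427, 430, 433, 435, 487, 513.
n = 14.
P25: r = 3.75; ranks 3–4 are 210, 253; interpolating gives 242.25.
P75: r = 11.25; ranks 11–12 are 433, 435; interpolating gives 433.5.
Difference: 433.5 − 242.25 = 191.25.

191.25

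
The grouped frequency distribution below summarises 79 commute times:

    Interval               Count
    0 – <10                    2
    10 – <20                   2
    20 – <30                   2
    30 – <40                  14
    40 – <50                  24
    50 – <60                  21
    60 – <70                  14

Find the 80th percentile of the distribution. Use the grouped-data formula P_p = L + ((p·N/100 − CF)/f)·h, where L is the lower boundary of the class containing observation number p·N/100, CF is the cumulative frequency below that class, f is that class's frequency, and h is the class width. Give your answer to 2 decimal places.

N = 79; target position k = 80/100 · 79 = 63.2.
Cumulative frequencies: 2, 4, 6, 20, 44, 65, 79.
Observation 63.2 falls in the class 50 – <60.
L = 50, CF = 44, f = 21, h = 10.
P80 = 50 + ((63.2 − 44)/21)·10 = 50 + 9.14286 = 59.1429.

59.14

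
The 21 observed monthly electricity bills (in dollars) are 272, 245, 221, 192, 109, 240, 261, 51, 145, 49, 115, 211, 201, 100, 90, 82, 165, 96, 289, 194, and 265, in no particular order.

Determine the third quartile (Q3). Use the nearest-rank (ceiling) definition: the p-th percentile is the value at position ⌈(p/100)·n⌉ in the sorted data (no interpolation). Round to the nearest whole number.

Sorted: 49, 51, 82, 90, 96, 100, 109, 115, 145, 165, 192, 194, 201, 211, 221, 240, 245, 261, 265, 272, 289.
n = 21.
Position = ⌈75/100 · 21⌉ = ⌈15.75⌉ = 16.
The value at rank 16 is 240.

240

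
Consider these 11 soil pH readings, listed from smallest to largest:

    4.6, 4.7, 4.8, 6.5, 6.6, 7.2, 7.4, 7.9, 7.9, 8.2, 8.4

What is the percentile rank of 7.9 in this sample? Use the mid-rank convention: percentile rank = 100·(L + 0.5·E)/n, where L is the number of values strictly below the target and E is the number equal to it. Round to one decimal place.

Count below 7.9: L = 7; count equal: E = 2; n = 11.
Percentile rank = 100·(7 + 0.5·2)/11 = 100·8/11 = 72.73.

72.7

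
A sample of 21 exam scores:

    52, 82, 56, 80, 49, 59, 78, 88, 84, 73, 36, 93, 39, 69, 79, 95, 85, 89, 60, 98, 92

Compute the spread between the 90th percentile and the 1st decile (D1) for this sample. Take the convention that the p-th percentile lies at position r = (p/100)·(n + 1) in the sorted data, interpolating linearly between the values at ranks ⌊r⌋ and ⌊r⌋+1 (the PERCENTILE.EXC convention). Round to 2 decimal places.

53.60

Sorted: 36, 39, 49, 52, 56, 59, 60, 69, 73, 78, 79, 80, 82, 84, 85, 88, 89, 92, 93, 95, 98.
n = 21.
P10: r = 2.2; ranks 2–3 are 39, 49; interpolating gives 41.
P90: r = 19.8; ranks 19–20 are 93, 95; interpolating gives 94.6.
Difference: 94.6 − 41 = 53.6.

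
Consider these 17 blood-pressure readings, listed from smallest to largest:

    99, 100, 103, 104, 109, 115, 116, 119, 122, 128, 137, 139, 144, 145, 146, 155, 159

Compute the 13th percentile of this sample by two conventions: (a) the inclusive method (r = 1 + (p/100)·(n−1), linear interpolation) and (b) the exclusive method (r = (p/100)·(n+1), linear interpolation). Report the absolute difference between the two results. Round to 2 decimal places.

2.06

n = 17.
(a) r = 3.08; between ranks 3 (103) and 4 (104): 103.08.
(b) r = 2.34; between ranks 2 (100) and 3 (103): 101.02.
|103.08 − 101.02| = 2.06.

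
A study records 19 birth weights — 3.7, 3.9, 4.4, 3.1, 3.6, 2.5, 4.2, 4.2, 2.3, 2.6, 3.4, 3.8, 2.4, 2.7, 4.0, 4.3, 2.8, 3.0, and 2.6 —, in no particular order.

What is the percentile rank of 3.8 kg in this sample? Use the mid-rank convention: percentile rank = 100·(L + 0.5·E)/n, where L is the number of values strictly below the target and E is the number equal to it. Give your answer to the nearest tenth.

65.8

Sorted: 2.3, 2.4, 2.5, 2.6, 2.6, 2.7, 2.8, 3.0, 3.1, 3.4, 3.6, 3.7, 3.8, 3.9, 4.0, 4.2, 4.2, 4.3, 4.4.
Count below 3.8: L = 12; count equal: E = 1; n = 19.
Percentile rank = 100·(12 + 0.5·1)/19 = 100·12.5/19 = 65.79.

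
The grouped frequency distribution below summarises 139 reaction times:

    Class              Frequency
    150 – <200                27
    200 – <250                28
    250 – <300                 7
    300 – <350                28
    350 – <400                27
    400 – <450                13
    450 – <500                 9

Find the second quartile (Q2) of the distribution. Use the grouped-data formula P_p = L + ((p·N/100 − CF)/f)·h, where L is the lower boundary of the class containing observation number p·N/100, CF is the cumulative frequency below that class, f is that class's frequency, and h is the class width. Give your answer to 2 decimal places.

N = 139; target position k = 50/100 · 139 = 69.5.
Cumulative frequencies: 27, 55, 62, 90, 117, 130, 139.
Observation 69.5 falls in the class 300 – <350.
L = 300, CF = 62, f = 28, h = 50.
P50 = 300 + ((69.5 − 62)/28)·50 = 300 + 13.3929 = 313.393.

313.39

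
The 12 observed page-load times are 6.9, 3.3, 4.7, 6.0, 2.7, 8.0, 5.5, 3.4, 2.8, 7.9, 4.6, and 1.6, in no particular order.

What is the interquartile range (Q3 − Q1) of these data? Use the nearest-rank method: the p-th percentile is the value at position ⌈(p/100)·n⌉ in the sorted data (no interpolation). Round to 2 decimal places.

3.20

Sorted: 1.6, 2.7, 2.8, 3.3, 3.4, 4.6, 4.7, 5.5, 6.0, 6.9, 7.9, 8.0.
n = 12.
P25: rank ⌈25/100·12⌉ = 3 → 2.8.
P75: rank ⌈75/100·12⌉ = 9 → 6.
Difference: 6 − 2.8 = 3.2.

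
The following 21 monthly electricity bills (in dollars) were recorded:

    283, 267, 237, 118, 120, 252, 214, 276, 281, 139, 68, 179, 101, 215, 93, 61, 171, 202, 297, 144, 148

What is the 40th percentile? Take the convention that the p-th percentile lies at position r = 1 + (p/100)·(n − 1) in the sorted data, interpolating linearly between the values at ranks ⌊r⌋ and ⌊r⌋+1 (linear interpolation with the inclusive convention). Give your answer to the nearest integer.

Sorted: 61, 68, 93, 101, 118, 120, 139, 144, 148, 171, 179, 202, 214, 215, 237, 252, 267, 276, 281, 283, 297.
n = 21.
r = 1 + (40/100)·(21 − 1) = 1 + 8 = 9.
r is an integer, so P40 is the value at rank 9: 148.

148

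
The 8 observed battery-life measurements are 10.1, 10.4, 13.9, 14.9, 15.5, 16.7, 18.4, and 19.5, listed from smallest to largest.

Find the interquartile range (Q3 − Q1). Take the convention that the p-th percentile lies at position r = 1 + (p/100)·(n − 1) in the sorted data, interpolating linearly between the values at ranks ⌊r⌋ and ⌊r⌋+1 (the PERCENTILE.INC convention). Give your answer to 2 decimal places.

n = 8.
P25: r = 2.75; ranks 2–3 are 10.4, 13.9; interpolating gives 13.025.
P75: r = 6.25; ranks 6–7 are 16.7, 18.4; interpolating gives 17.125.
Difference: 17.125 − 13.025 = 4.1.

4.10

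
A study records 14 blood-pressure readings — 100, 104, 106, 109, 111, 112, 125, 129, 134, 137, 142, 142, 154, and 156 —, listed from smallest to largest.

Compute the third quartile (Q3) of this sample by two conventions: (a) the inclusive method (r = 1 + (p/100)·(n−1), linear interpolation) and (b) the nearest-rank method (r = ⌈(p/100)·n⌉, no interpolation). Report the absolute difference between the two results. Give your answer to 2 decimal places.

n = 14.
(a) r = 10.75; between ranks 10 (137) and 11 (142): 140.75.
(b) the nearest-rank method: rank 11 → 142.
|140.75 − 142| = 1.25.

1.25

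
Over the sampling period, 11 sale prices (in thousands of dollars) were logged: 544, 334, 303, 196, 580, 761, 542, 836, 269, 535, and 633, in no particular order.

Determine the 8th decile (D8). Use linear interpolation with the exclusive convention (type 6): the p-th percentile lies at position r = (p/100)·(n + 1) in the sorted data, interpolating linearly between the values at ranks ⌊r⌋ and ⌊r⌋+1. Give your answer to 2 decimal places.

Sorted: 196, 269, 303, 334, 535, 542, 544, 580, 633, 761, 836.
n = 11.
r = (80/100)·(11 + 1) = 9.6.
Rank 9 is 633 and rank 10 is 761.
Interpolate: 633 + 0.6·(761 − 633) = 633 + 0.6·128 = 709.8.

709.80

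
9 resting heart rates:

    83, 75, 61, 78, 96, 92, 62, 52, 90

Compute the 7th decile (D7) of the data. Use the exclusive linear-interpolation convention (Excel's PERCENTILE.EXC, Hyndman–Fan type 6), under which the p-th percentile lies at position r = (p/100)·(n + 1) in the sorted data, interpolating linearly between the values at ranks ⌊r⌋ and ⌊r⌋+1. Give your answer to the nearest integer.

90

Sorted: 52, 61, 62, 75, 78, 83, 90, 92, 96.
n = 9.
r = (70/100)·(9 + 1) = 7.
r is an integer, so P70 is the value at rank 7: 90.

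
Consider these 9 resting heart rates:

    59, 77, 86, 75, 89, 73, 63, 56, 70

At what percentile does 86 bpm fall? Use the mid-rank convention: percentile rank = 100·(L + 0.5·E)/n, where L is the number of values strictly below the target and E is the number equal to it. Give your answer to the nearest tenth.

Sorted: 56, 59, 63, 70, 73, 75, 77, 86, 89.
Count below 86: L = 7; count equal: E = 1; n = 9.
Percentile rank = 100·(7 + 0.5·1)/9 = 100·7.5/9 = 83.33.

83.3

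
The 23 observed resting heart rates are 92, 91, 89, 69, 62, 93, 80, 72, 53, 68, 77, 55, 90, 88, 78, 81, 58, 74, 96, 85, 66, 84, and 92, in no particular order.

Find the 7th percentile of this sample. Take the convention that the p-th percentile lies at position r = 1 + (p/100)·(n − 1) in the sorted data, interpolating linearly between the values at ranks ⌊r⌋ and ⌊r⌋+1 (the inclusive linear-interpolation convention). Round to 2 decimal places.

56.62

Sorted: 53, 55, 58, 62, 66, 68, 69, 72, 74, 77, 78, 80, 81, 84, 85, 88, 89, 90, 91, 92, 92, 93, 96.
n = 23.
r = 1 + (7/100)·(23 − 1) = 1 + 1.54 = 2.54.
Rank 2 is 55 and rank 3 is 58.
Interpolate: 55 + 0.54·(58 − 55) = 55 + 0.54·3 = 56.62.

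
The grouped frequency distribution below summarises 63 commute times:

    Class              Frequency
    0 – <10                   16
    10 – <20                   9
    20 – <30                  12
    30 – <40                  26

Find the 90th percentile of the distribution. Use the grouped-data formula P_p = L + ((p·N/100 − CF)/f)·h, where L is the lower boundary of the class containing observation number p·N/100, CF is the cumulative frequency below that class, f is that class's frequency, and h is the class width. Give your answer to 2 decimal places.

37.58

N = 63; target position k = 90/100 · 63 = 56.7.
Cumulative frequencies: 16, 25, 37, 63.
Observation 56.7 falls in the class 30 – <40.
L = 30, CF = 37, f = 26, h = 10.
P90 = 30 + ((56.7 − 37)/26)·10 = 30 + 7.57692 = 37.5769.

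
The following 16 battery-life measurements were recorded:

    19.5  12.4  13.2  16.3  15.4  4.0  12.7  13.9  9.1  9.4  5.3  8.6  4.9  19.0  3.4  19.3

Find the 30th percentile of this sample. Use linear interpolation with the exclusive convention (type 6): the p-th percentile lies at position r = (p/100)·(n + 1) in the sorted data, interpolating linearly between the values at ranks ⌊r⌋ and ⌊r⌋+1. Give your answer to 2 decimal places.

Sorted: 3.4, 4.0, 4.9, 5.3, 8.6, 9.1, 9.4, 12.4, 12.7, 13.2, 13.9, 15.4, 16.3, 19.0, 19.3, 19.5.
n = 16.
r = (30/100)·(16 + 1) = 5.1.
Rank 5 is 8.6 and rank 6 is 9.1.
Interpolate: 8.6 + 0.1·(9.1 − 8.6) = 8.6 + 0.1·0.5 = 8.65.

8.65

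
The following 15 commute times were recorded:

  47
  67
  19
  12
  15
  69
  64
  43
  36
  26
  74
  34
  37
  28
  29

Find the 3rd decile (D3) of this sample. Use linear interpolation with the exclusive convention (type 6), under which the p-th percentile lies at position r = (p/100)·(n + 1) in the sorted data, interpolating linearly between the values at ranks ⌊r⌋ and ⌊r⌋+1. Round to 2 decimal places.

Sorted: 12, 15, 19, 26, 28, 29, 34, 36, 37, 43, 47, 64, 67, 69, 74.
n = 15.
r = (30/100)·(15 + 1) = 4.8.
Rank 4 is 26 and rank 5 is 28.
Interpolate: 26 + 0.8·(28 − 26) = 26 + 0.8·2 = 27.6.

27.60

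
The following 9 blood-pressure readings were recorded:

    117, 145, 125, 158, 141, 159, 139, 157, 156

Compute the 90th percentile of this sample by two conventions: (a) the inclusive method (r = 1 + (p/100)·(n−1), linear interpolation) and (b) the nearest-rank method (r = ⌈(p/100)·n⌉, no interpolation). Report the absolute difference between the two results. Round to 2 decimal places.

0.80

Sorted: 117, 125, 139, 141, 145, 156, 157, 158, 159.
n = 9.
(a) r = 8.2; between ranks 8 (158) and 9 (159): 158.2.
(b) the nearest-rank method: rank 9 → 159.
|158.2 − 159| = 0.8.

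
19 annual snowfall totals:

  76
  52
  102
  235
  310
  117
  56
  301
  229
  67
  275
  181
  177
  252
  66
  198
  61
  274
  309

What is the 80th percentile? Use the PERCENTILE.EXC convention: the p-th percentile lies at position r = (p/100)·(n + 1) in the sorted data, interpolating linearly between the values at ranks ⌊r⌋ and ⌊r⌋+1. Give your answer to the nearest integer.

275

Sorted: 52, 56, 61, 66, 67, 76, 102, 117, 177, 181, 198, 229, 235, 252, 274, 275, 301, 309, 310.
n = 19.
r = (80/100)·(19 + 1) = 16.
r is an integer, so P80 is the value at rank 16: 275.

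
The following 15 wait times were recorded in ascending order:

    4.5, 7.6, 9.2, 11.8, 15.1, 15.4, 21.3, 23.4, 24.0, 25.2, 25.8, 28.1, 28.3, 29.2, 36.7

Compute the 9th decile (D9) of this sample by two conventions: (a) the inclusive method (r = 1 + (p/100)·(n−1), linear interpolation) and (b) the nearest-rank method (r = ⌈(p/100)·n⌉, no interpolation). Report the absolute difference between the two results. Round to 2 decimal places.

0.36

n = 15.
(a) r = 13.6; between ranks 13 (28.3) and 14 (29.2): 28.84.
(b) the nearest-rank method: rank 14 → 29.2.
|28.84 − 29.2| = 0.36.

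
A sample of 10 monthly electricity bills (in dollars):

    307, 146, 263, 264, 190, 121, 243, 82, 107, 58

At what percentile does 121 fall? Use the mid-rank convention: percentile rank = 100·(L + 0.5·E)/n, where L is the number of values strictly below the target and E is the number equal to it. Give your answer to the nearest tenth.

35.0

Sorted: 58, 82, 107, 121, 146, 190, 243, 263, 264, 307.
Count below 121: L = 3; count equal: E = 1; n = 10.
Percentile rank = 100·(3 + 0.5·1)/10 = 100·3.5/10 = 35.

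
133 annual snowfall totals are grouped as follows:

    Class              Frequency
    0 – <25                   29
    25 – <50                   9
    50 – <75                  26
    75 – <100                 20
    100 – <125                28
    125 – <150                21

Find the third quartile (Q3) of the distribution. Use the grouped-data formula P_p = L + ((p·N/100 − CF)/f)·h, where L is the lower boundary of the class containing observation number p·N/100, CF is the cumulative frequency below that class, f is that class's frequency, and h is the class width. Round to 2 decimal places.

114.06

N = 133; target position k = 75/100 · 133 = 99.75.
Cumulative frequencies: 29, 38, 64, 84, 112, 133.
Observation 99.75 falls in the class 100 – <125.
L = 100, CF = 84, f = 28, h = 25.
P75 = 100 + ((99.75 − 84)/28)·25 = 100 + 14.0625 = 114.062.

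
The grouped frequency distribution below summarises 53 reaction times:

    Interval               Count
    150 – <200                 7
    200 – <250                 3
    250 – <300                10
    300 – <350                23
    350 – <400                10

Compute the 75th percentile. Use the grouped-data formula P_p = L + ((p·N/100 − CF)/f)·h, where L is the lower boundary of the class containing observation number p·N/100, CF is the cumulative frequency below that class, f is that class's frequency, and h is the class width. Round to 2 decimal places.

N = 53; target position k = 75/100 · 53 = 39.75.
Cumulative frequencies: 7, 10, 20, 43, 53.
Observation 39.75 falls in the class 300 – <350.
L = 300, CF = 20, f = 23, h = 50.
P75 = 300 + ((39.75 − 20)/23)·50 = 300 + 42.9348 = 342.935.

342.93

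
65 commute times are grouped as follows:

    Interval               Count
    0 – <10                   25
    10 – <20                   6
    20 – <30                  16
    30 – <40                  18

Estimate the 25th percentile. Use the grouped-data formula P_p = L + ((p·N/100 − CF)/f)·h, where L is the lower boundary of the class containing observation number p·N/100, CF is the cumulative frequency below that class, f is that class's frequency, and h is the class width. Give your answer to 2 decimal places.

6.50

N = 65; target position k = 25/100 · 65 = 16.25.
Cumulative frequencies: 25, 31, 47, 65.
Observation 16.25 falls in the class 0 – <10.
L = 0, CF = 0, f = 25, h = 10.
P25 = 0 + ((16.25 − 0)/25)·10 = 0 + 6.5 = 6.5.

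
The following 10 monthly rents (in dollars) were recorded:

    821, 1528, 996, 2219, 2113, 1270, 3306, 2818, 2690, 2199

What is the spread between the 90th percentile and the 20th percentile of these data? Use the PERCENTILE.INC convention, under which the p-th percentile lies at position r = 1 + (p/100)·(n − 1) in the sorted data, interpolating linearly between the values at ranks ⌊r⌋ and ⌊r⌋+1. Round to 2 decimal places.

1651.60

Sorted: 821, 996, 1270, 1528, 2113, 2199, 2219, 2690, 2818, 3306.
n = 10.
P20: r = 2.8; ranks 2–3 are 996, 1270; interpolating gives 1215.2.
P90: r = 9.1; ranks 9–10 are 2818, 3306; interpolating gives 2866.8.
Difference: 2866.8 − 1215.2 = 1651.6.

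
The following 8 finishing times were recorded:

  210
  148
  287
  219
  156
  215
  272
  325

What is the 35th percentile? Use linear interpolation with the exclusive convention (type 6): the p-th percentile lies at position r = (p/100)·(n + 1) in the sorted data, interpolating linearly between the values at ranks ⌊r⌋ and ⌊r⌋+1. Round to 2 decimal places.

Sorted: 148, 156, 210, 215, 219, 272, 287, 325.
n = 8.
r = (35/100)·(8 + 1) = 3.15.
Rank 3 is 210 and rank 4 is 215.
Interpolate: 210 + 0.15·(215 − 210) = 210 + 0.15·5 = 210.75.

210.75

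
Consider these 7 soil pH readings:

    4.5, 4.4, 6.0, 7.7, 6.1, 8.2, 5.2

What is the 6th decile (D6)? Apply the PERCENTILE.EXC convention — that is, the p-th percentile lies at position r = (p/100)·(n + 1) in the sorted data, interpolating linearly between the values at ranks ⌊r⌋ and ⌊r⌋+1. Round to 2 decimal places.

Sorted: 4.4, 4.5, 5.2, 6.0, 6.1, 7.7, 8.2.
n = 7.
r = (60/100)·(7 + 1) = 4.8.
Rank 4 is 6.0 and rank 5 is 6.1.
Interpolate: 6.0 + 0.8·(6.1 − 6.0) = 6.0 + 0.8·0.1 = 6.08.

6.08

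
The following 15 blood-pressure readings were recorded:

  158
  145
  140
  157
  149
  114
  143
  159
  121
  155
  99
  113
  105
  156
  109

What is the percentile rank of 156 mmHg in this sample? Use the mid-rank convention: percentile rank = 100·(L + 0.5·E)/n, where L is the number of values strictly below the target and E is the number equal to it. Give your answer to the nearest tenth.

Sorted: 99, 105, 109, 113, 114, 121, 140, 143, 145, 149, 155, 156, 157, 158, 159.
Count below 156: L = 11; count equal: E = 1; n = 15.
Percentile rank = 100·(11 + 0.5·1)/15 = 100·11.5/15 = 76.67.

76.7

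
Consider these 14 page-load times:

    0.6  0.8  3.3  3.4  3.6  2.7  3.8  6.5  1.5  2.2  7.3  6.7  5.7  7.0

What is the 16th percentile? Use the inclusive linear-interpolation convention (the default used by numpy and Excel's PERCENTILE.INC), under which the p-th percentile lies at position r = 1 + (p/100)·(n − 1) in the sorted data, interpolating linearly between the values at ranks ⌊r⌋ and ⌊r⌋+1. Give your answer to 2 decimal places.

Sorted: 0.6, 0.8, 1.5, 2.2, 2.7, 3.3, 3.4, 3.6, 3.8, 5.7, 6.5, 6.7, 7.0, 7.3.
n = 14.
r = 1 + (16/100)·(14 − 1) = 1 + 2.08 = 3.08.
Rank 3 is 1.5 and rank 4 is 2.2.
Interpolate: 1.5 + 0.08·(2.2 − 1.5) = 1.5 + 0.08·0.7 = 1.556.

1.56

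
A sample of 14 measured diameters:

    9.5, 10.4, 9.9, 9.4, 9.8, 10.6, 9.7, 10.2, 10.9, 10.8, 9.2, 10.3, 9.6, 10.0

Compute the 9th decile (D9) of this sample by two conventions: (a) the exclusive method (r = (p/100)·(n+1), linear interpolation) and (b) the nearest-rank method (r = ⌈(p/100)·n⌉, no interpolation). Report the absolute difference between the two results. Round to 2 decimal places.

Sorted: 9.2, 9.4, 9.5, 9.6, 9.7, 9.8, 9.9, 10.0, 10.2, 10.3, 10.4, 10.6, 10.8, 10.9.
n = 14.
(a) r = 13.5; between ranks 13 (10.8) and 14 (10.9): 10.85.
(b) the nearest-rank method: rank 13 → 10.8.
|10.85 − 10.8| = 0.05.

0.05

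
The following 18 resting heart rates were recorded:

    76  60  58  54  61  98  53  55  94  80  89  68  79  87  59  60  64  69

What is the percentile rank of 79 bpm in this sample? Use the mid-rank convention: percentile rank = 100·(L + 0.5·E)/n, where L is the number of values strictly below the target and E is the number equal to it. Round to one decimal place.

69.4

Sorted: 53, 54, 55, 58, 59, 60, 60, 61, 64, 68, 69, 76, 79, 80, 87, 89, 94, 98.
Count below 79: L = 12; count equal: E = 1; n = 18.
Percentile rank = 100·(12 + 0.5·1)/18 = 100·12.5/18 = 69.44.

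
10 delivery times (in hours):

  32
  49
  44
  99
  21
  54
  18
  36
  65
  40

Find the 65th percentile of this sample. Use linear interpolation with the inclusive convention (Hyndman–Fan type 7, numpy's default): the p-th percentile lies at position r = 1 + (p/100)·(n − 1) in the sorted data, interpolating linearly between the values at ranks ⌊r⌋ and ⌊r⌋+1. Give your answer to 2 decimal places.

48.25

Sorted: 18, 21, 32, 36, 40, 44, 49, 54, 65, 99.
n = 10.
r = 1 + (65/100)·(10 − 1) = 1 + 5.85 = 6.85.
Rank 6 is 44 and rank 7 is 49.
Interpolate: 44 + 0.85·(49 − 44) = 44 + 0.85·5 = 48.25.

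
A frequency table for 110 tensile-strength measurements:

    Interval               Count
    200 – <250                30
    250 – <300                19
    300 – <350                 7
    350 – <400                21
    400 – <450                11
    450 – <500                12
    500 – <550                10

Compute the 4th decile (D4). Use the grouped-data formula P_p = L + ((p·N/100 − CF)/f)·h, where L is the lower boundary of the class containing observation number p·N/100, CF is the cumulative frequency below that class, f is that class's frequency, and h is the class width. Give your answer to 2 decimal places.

286.84

N = 110; target position k = 40/100 · 110 = 44.
Cumulative frequencies: 30, 49, 56, 77, 88, 100, 110.
Observation 44 falls in the class 250 – <300.
L = 250, CF = 30, f = 19, h = 50.
P40 = 250 + ((44 − 30)/19)·50 = 250 + 36.8421 = 286.842.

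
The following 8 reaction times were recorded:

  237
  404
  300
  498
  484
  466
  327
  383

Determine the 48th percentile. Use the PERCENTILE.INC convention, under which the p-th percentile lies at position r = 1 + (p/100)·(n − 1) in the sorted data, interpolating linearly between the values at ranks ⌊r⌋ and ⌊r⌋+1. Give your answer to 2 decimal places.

Sorted: 237, 300, 327, 383, 404, 466, 484, 498.
n = 8.
r = 1 + (48/100)·(8 − 1) = 1 + 3.36 = 4.36.
Rank 4 is 383 and rank 5 is 404.
Interpolate: 383 + 0.36·(404 − 383) = 383 + 0.36·21 = 390.56.

390.56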